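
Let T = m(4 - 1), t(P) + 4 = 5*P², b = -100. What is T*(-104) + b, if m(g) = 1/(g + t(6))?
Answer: -18004/179 ≈ -100.58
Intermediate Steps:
t(P) = -4 + 5*P²
m(g) = 1/(176 + g) (m(g) = 1/(g + (-4 + 5*6²)) = 1/(g + (-4 + 5*36)) = 1/(g + (-4 + 180)) = 1/(g + 176) = 1/(176 + g))
T = 1/179 (T = 1/(176 + (4 - 1)) = 1/(176 + 3) = 1/179 ≈ 0.0055866)
T*(-104) + b = (1/179)*(-104) - 100 = -104/179 - 100 = -18004/179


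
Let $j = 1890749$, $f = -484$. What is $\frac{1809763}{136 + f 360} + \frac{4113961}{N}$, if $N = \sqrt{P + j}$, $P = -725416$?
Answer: $- \frac{1809763}{174104} + \frac{4113961 \sqrt{1165333}}{1165333} \approx 3800.6$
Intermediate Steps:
$N = \sqrt{1165333}$ ($N = \sqrt{-725416 + 1890749} = \sqrt{1165333} \approx 1079.5$)
$\frac{1809763}{136 + f 360} + \frac{4113961}{N} = \frac{1809763}{136 - 174240} + \frac{4113961}{\sqrt{1165333}} = \frac{1809763}{136 - 174240} + 4113961 \frac{\sqrt{1165333}}{1165333} = \frac{1809763}{-174104} + \frac{4113961 \sqrt{1165333}}{1165333} = 1809763 \left(- \frac{1}{174104}\right) + \frac{4113961 \sqrt{1165333}}{1165333} = - \frac{1809763}{174104} + \frac{4113961 \sqrt{1165333}}{1165333}$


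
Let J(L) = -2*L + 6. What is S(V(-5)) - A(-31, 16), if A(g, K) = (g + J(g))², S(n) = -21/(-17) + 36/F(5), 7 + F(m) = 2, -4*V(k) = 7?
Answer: -116872/85 ≈ -1375.0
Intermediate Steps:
V(k) = -7/4 (V(k) = -¼*7 = -7/4)
F(m) = -5 (F(m) = -7 + 2 = -5)
J(L) = 6 - 2*L
S(n) = -507/85 (S(n) = -21/(-17) + 36/(-5) = -21*(-1/17) + 36*(-⅕) = 21/17 - 36/5 = -507/85)
A(g, K) = (6 - g)² (A(g, K) = (g + (6 - 2*g))² = (6 - g)²)
S(V(-5)) - A(-31, 16) = -507/85 - (6 - 1*(-31))² = -507/85 - (6 + 31)² = -507/85 - 1*37² = -507/85 - 1*1369 = -507/85 - 1369 = -116872/85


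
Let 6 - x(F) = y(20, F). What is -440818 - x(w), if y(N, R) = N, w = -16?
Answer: -440804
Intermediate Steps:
x(F) = -14 (x(F) = 6 - 1*20 = 6 - 20 = -14)
-440818 - x(w) = -440818 - 1*(-14) = -440818 + 14 = -440804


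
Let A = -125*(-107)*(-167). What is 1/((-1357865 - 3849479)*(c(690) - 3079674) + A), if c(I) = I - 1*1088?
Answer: 1/16038992215143 ≈ 6.2348e-14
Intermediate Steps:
c(I) = -1088 + I (c(I) = I - 1088 = -1088 + I)
A = -2233625 (A = 13375*(-167) = -2233625)
1/((-1357865 - 3849479)*(c(690) - 3079674) + A) = 1/((-1357865 - 3849479)*((-1088 + 690) - 3079674) - 2233625) = 1/(-5207344*(-398 - 3079674) - 2233625) = 1/(-5207344*(-3080072) - 2233625) = 1/(16038994448768 - 2233625) = 1/16038992215143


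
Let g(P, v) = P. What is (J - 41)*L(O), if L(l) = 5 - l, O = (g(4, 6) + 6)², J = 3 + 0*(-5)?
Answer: 3610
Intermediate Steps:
J = 3 (J = 3 + 0 = 3)
O = 100 (O = (4 + 6)² = 10² = 100)
(J - 41)*L(O) = (3 - 41)*(5 - 1*100) = -38*(5 - 100) = -38*(-95) = 3610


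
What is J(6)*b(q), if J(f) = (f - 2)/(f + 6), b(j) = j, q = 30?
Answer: 10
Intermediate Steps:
J(f) = (-2 + f)/(6 + f)
J(6)*b(q) = ((-2 + 6)/(6 + 6))*30 = (4/12)*30 = ((1/12)*4)*30 = (⅓)*30 = 10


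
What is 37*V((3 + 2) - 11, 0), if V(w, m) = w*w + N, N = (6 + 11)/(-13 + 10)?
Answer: 3367/3 ≈ 1122.3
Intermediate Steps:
N = -17/3 (N = 17/(-3) = 17*(-⅓) = -17/3 ≈ -5.6667)
V(w, m) = -17/3 + w² (V(w, m) = w*w - 17/3 = w² - 17/3 = -17/3 + w²)
37*V((3 + 2) - 11, 0) = 37*(-17/3 + ((3 + 2) - 11)²) = 37*(-17/3 + (5 - 11)²) = 37*(-17/3 + (-6)²) = 37*(-17/3 + 36) = 37*(91/3) = 3367/3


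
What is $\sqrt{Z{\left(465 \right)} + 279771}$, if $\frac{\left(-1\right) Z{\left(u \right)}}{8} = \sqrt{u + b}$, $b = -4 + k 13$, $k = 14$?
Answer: $\sqrt{279771 - 8 \sqrt{643}} \approx 528.74$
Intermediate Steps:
$b = 178$ ($b = -4 + 14 \cdot 13 = -4 + 182 = 178$)
$Z{\left(u \right)} = - 8 \sqrt{178 + u}$ ($Z{\left(u \right)} = - 8 \sqrt{u + 178} = - 8 \sqrt{178 + u}$)
$\sqrt{Z{\left(465 \right)} + 279771} = \sqrt{- 8 \sqrt{178 + 465} + 279771} = \sqrt{- 8 \sqrt{643} + 279771} = \sqrt{279771 - 8 \sqrt{643}}$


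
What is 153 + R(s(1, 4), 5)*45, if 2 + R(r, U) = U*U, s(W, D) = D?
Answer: 1188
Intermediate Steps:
R(r, U) = -2 + U**2 (R(r, U) = -2 + U*U = -2 + U**2)
153 + R(s(1, 4), 5)*45 = 153 + (-2 + 5**2)*45 = 153 + (-2 + 25)*45 = 153 + 23*45 = 153 + 1035 = 1188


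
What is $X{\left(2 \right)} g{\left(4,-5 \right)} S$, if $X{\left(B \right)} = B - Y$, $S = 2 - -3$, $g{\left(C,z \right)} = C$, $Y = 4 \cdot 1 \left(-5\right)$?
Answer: $440$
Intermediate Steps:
$Y = -20$ ($Y = 4 \left(-5\right) = -20$)
$S = 5$ ($S = 2 + 3 = 5$)
$X{\left(B \right)} = 20 + B$ ($X{\left(B \right)} = B - -20 = B + 20 = 20 + B$)
$X{\left(2 \right)} g{\left(4,-5 \right)} S = \left(20 + 2\right) 4 \cdot 5 = 22 \cdot 4 \cdot 5 = 88 \cdot 5 = 440$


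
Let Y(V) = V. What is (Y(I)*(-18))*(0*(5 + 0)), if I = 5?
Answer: 0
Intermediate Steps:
(Y(I)*(-18))*(0*(5 + 0)) = (5*(-18))*(0*(5 + 0)) = -0*5 = -90*0 = 0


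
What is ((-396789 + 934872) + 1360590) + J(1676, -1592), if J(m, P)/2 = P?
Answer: 1895489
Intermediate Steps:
J(m, P) = 2*P
((-396789 + 934872) + 1360590) + J(1676, -1592) = ((-396789 + 934872) + 1360590) + 2*(-1592) = (538083 + 1360590) - 3184 = 1898673 - 3184 = 1895489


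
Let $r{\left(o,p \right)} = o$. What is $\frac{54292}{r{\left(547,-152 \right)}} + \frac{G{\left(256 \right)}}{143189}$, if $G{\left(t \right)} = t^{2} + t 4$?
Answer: $\frac{7810425508}{78324383} \approx 99.719$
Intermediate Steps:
$G{\left(t \right)} = t^{2} + 4 t$
$\frac{54292}{r{\left(547,-152 \right)}} + \frac{G{\left(256 \right)}}{143189} = \frac{54292}{547} + \frac{256 \left(4 + 256\right)}{143189} = 54292 \cdot \frac{1}{547} + 256 \cdot 260 \cdot \frac{1}{143189} = \frac{54292}{547} + 66560 \cdot \frac{1}{143189} = \frac{54292}{547} + \frac{66560}{143189} = \frac{7810425508}{78324383}$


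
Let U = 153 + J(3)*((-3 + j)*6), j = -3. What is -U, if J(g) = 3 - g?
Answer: -153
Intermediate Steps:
U = 153 (U = 153 + (3 - 1*3)*((-3 - 3)*6) = 153 + (3 - 3)*(-6*6) = 153 + 0*(-36) = 153 + 0 = 153)
-U = -1*153 = -153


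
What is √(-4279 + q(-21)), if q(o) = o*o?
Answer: I*√3838 ≈ 61.952*I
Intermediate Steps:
q(o) = o²
√(-4279 + q(-21)) = √(-4279 + (-21)²) = √(-4279 + 441) = √(-3838) = I*√3838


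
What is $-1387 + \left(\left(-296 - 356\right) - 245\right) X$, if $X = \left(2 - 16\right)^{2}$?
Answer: $-177199$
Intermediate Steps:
$X = 196$ ($X = \left(-14\right)^{2} = 196$)
$-1387 + \left(\left(-296 - 356\right) - 245\right) X = -1387 + \left(\left(-296 - 356\right) - 245\right) 196 = -1387 + \left(-652 - 245\right) 196 = -1387 - 175812 = -177199$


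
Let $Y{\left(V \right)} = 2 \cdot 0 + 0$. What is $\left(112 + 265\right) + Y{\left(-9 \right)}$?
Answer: $377$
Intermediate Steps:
$Y{\left(V \right)} = 0$ ($Y{\left(V \right)} = 0 + 0 = 0$)
$\left(112 + 265\right) + Y{\left(-9 \right)} = \left(112 + 265\right) + 0 = 377 + 0 = 377$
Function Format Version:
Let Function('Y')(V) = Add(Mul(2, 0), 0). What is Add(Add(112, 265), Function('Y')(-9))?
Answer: 377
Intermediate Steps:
Function('Y')(V) = 0 (Function('Y')(V) = Add(0, 0) = 0)
Add(Add(112, 265), Function('Y')(-9)) = Add(Add(112, 265), 0) = Add(377, 0) = 377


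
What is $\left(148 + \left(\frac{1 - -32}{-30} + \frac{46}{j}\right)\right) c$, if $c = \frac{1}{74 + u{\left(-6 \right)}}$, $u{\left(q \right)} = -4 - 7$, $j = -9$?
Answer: $\frac{1823}{810} \approx 2.2506$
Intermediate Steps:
$u{\left(q \right)} = -11$ ($u{\left(q \right)} = -4 - 7 = -11$)
$c = \frac{1}{63}$ ($c = \frac{1}{74 - 11} = \frac{1}{63} \approx 0.015873$)
$\left(148 + \left(\frac{1 - -32}{-30} + \frac{46}{j}\right)\right) c = \left(148 + \left(\frac{1 - -32}{-30} + \frac{46}{-9}\right)\right) \frac{1}{63} = \left(148 + \left(\left(1 + 32\right) \left(- \frac{1}{30}\right) + 46 \left(- \frac{1}{9}\right)\right)\right) \frac{1}{63} = \left(148 + \left(33 \left(- \frac{1}{30}\right) - \frac{46}{9}\right)\right) \frac{1}{63} = \left(148 - \frac{559}{90}\right) \frac{1}{63} = \frac{12761}{90} \cdot \frac{1}{63} = \frac{1823}{810}$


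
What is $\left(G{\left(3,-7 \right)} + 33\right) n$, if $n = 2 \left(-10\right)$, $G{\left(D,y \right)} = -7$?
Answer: $-520$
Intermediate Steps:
$n = -20$
$\left(G{\left(3,-7 \right)} + 33\right) n = \left(-7 + 33\right) \left(-20\right) = 26 \left(-20\right) = -520$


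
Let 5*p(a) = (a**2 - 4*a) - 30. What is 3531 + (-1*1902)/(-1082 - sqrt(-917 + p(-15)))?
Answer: 689823709/195265 - 317*I*sqrt(866)/195265 ≈ 3532.8 - 0.047774*I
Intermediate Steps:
p(a) = -6 - 4*a/5 + a**2/5 (p(a) = ((a**2 - 4*a) - 30)/5 = (-30 + a**2 - 4*a)/5 = -6 - 4*a/5 + a**2/5)
3531 + (-1*1902)/(-1082 - sqrt(-917 + p(-15))) = 3531 + (-1*1902)/(-1082 - sqrt(-917 + (-6 - 4/5*(-15) + (1/5)*(-15)**2))) = 3531 - 1902/(-1082 - sqrt(-917 + (-6 + 12 + (1/5)*225))) = 3531 - 1902/(-1082 - sqrt(-917 + (-6 + 12 + 45))) = 3531 - 1902/(-1082 - sqrt(-917 + 51)) = 3531 - 1902/(-1082 - sqrt(-866)) = 3531 - 1902/(-1082 - I*sqrt(866))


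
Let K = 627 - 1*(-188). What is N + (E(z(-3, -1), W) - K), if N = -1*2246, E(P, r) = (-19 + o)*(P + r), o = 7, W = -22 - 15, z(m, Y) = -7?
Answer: -2533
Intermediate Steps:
W = -37
E(P, r) = -12*P - 12*r (E(P, r) = (-19 + 7)*(P + r) = -12*(P + r) = -12*P - 12*r)
K = 815 (K = 627 + 188 = 815)
N = -2246
N + (E(z(-3, -1), W) - K) = -2246 + ((-12*(-7) - 12*(-37)) - 1*815) = -2246 + ((84 + 444) - 815) = -2246 + (528 - 815) = -2246 - 287 = -2533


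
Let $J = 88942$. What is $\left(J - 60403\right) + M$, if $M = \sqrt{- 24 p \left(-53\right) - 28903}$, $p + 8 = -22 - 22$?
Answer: $28539 + i \sqrt{95047} \approx 28539.0 + 308.3 i$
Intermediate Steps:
$p = -52$ ($p = -8 - 44 = -52$)
$M = i \sqrt{95047}$ ($M = \sqrt{\left(-24\right) \left(-52\right) \left(-53\right) - 28903} = \sqrt{1248 \left(-53\right) - 28903} = \sqrt{-66144 - 28903} = \sqrt{-95047} = i \sqrt{95047} \approx 308.3 i$)
$\left(J - 60403\right) + M = \left(88942 - 60403\right) + i \sqrt{95047} = 28539 + i \sqrt{95047}$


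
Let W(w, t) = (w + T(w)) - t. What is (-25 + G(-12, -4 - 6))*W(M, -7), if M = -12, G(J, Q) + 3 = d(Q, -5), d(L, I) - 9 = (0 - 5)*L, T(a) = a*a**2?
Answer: -53723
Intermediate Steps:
T(a) = a**3
d(L, I) = 9 - 5*L (d(L, I) = 9 + (0 - 5)*L = 9 - 5*L)
G(J, Q) = 6 - 5*Q (G(J, Q) = -3 + (9 - 5*Q) = 6 - 5*Q)
W(w, t) = w + w**3 - t (W(w, t) = (w + w**3) - t = w + w**3 - t)
(-25 + G(-12, -4 - 6))*W(M, -7) = (-25 + (6 - 5*(-4 - 6)))*(-12 + (-12)**3 - 1*(-7)) = (-25 + (6 - 5*(-10)))*(-12 - 1728 + 7) = (-25 + (6 + 50))*(-1733) = (-25 + 56)*(-1733) = 31*(-1733) = -53723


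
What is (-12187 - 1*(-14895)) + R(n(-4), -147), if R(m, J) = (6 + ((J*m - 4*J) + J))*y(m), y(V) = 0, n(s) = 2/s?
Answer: 2708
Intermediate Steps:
R(m, J) = 0 (R(m, J) = (6 + ((J*m - 4*J) + J))*0 = (6 + ((-4*J + J*m) + J))*0 = (6 + (-3*J + J*m))*0 = (6 - 3*J + J*m)*0 = 0)
(-12187 - 1*(-14895)) + R(n(-4), -147) = (-12187 - 1*(-14895)) + 0 = (-12187 + 14895) + 0 = 2708 + 0 = 2708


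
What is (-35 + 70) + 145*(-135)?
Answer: -19540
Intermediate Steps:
(-35 + 70) + 145*(-135) = 35 - 19575 = -19540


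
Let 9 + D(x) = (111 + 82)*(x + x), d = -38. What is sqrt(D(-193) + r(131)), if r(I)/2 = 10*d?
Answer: 3*I*sqrt(8363) ≈ 274.35*I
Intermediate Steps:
D(x) = -9 + 386*x (D(x) = -9 + (111 + 82)*(x + x) = -9 + 193*(2*x) = -9 + 386*x)
r(I) = -760 (r(I) = 2*(10*(-38)) = 2*(-380) = -760)
sqrt(D(-193) + r(131)) = sqrt((-9 + 386*(-193)) - 760) = sqrt((-9 - 74498) - 760) = sqrt(-74507 - 760) = sqrt(-75267) = 3*I*sqrt(8363)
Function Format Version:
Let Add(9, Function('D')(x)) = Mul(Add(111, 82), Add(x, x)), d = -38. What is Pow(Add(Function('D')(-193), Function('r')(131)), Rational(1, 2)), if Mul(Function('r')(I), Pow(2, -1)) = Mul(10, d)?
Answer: Mul(3, I, Pow(8363, Rational(1, 2))) ≈ Mul(274.35, I)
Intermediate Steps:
Function('D')(x) = Add(-9, Mul(386, x)) (Function('D')(x) = Add(-9, Mul(Add(111, 82), Add(x, x))) = Add(-9, Mul(193, Mul(2, x))) = Add(-9, Mul(386, x)))
Function('r')(I) = -760 (Function('r')(I) = Mul(2, Mul(10, -38)) = Mul(2, -380) = -760)
Pow(Add(Function('D')(-193), Function('r')(131)), Rational(1, 2)) = Pow(Add(Add(-9, Mul(386, -193)), -760), Rational(1, 2)) = Pow(Add(Add(-9, -74498), -760), Rational(1, 2)) = Pow(Add(-74507, -760), Rational(1, 2)) = Pow(-75267, Rational(1, 2)) = Mul(3, I, Pow(8363, Rational(1, 2)))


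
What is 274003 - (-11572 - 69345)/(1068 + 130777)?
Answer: 36126006452/131845 ≈ 2.7400e+5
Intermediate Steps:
274003 - (-11572 - 69345)/(1068 + 130777) = 274003 - (-80917)/131845 = 274003 - 1*(-80917/131845) = 274003 + 80917/131845 = 36126006452/131845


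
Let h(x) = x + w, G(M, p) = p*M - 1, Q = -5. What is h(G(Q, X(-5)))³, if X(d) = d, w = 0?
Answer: 13824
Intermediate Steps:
G(M, p) = -1 + M*p (G(M, p) = M*p - 1 = -1 + M*p)
h(x) = x (h(x) = x + 0 = x)
h(G(Q, X(-5)))³ = (-1 - 5*(-5))³ = (-1 + 25)³ = 24³ = 13824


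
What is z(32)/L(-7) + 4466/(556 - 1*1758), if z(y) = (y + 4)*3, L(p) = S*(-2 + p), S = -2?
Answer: 1373/601 ≈ 2.2845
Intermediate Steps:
L(p) = 4 - 2*p (L(p) = -2*(-2 + p) = 4 - 2*p)
z(y) = 12 + 3*y (z(y) = (4 + y)*3 = 12 + 3*y)
z(32)/L(-7) + 4466/(556 - 1*1758) = (12 + 3*32)/(4 - 2*(-7)) + 4466/(556 - 1*1758) = (12 + 96)/(4 + 14) + 4466/(556 - 1758) = 108/18 + 4466/(-1202) = 108*(1/18) + 4466*(-1/1202) = 6 - 2233/601 = 1373/601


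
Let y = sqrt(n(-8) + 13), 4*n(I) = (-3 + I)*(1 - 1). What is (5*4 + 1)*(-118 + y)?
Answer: -2478 + 21*sqrt(13) ≈ -2402.3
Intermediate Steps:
n(I) = 0 (n(I) = ((-3 + I)*(1 - 1))/4 = ((-3 + I)*0)/4 = (1/4)*0 = 0)
y = sqrt(13) (y = sqrt(0 + 13) = sqrt(13) ≈ 3.6056)
(5*4 + 1)*(-118 + y) = (5*4 + 1)*(-118 + sqrt(13)) = (20 + 1)*(-118 + sqrt(13)) = 21*(-118 + sqrt(13)) = -2478 + 21*sqrt(13)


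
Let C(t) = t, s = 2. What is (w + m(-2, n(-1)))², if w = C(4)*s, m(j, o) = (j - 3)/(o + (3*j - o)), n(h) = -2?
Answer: 2809/36 ≈ 78.028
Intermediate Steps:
m(j, o) = (-3 + j)/(3*j) (m(j, o) = (-3 + j)/(o + (-o + 3*j)) = (-3 + j)/((3*j)) = (-3 + j)*(1/(3*j)) = (-3 + j)/(3*j))
w = 8 (w = 4*2 = 8)
(w + m(-2, n(-1)))² = (8 + (⅓)*(-3 - 2)/(-2))² = (8 + (⅓)*(-½)*(-5))² = (8 + ⅚)² = (53/6)² = 2809/36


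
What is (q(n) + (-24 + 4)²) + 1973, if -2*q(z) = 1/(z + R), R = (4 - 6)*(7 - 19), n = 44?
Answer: 322727/136 ≈ 2373.0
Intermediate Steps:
R = 24 (R = -2*(-12) = 24)
q(z) = -1/(2*(24 + z)) (q(z) = -1/(2*(z + 24)) = -1/(2*(24 + z)))
(q(n) + (-24 + 4)²) + 1973 = (-1/(48 + 2*44) + (-24 + 4)²) + 1973 = (-1/(48 + 88) + (-20)²) + 1973 = (-1/136 + 400) + 1973 = 54399/136 + 1973 = 322727/136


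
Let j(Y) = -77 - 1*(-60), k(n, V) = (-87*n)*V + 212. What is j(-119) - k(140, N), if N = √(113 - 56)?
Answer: -229 + 12180*√57 ≈ 91728.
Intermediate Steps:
N = √57 ≈ 7.5498
k(n, V) = 212 - 87*V*n (k(n, V) = -87*V*n + 212 = 212 - 87*V*n)
j(Y) = -17 (j(Y) = -77 + 60 = -17)
j(-119) - k(140, N) = -17 - (212 - 87*√57*140) = -17 - (212 - 12180*√57) = -17 + (-212 + 12180*√57) = -229 + 12180*√57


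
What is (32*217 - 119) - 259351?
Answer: -252526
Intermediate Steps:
(32*217 - 119) - 259351 = (6944 - 119) - 259351 = 6825 - 259351 = -252526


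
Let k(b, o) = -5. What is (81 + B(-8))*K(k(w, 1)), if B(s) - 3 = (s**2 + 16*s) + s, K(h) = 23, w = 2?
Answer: 276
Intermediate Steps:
B(s) = 3 + s**2 + 17*s (B(s) = 3 + ((s**2 + 16*s) + s) = 3 + (s**2 + 17*s) = 3 + s**2 + 17*s)
(81 + B(-8))*K(k(w, 1)) = (81 + (3 + (-8)**2 + 17*(-8)))*23 = (81 + (3 + 64 - 136))*23 = (81 - 69)*23 = 12*23 = 276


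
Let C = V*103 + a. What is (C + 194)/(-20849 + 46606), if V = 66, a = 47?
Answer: 7039/25757 ≈ 0.27328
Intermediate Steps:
C = 6845 (C = 66*103 + 47 = 6798 + 47 = 6845)
(C + 194)/(-20849 + 46606) = (6845 + 194)/(-20849 + 46606) = 7039/25757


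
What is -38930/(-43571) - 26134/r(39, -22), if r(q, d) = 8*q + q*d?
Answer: 34115891/699699 ≈ 48.758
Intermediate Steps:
r(q, d) = 8*q + d*q
-38930/(-43571) - 26134/r(39, -22) = -38930/(-43571) - 26134*1/(39*(8 - 22)) = -38930*(-1/43571) - 26134/(39*(-14)) = 2290/2563 - 26134/(-546) = 2290/2563 - 26134*(-1/546) = 2290/2563 + 13067/273 = 34115891/699699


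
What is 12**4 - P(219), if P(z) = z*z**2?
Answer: -10482723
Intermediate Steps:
P(z) = z**3
12**4 - P(219) = 12**4 - 1*219**3 = 20736 - 1*10503459 = 20736 - 10503459 = -10482723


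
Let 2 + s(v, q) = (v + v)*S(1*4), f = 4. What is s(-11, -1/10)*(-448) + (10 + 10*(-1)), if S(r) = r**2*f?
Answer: 631680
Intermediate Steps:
S(r) = 4*r**2 (S(r) = r**2*4 = 4*r**2)
s(v, q) = -2 + 128*v (s(v, q) = -2 + (v + v)*(4*(1*4)**2) = -2 + (2*v)*(4*4**2) = -2 + (2*v)*(4*16) = -2 + (2*v)*64 = -2 + 128*v)
s(-11, -1/10)*(-448) + (10 + 10*(-1)) = (-2 + 128*(-11))*(-448) + (10 + 10*(-1)) = (-2 - 1408)*(-448) + (10 - 10) = -1410*(-448) + 0 = 631680 + 0 = 631680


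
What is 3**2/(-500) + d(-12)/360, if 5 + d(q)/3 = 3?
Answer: -13/375 ≈ -0.034667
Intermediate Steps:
d(q) = -6 (d(q) = -15 + 3*3 = -15 + 9 = -6)
3**2/(-500) + d(-12)/360 = 3**2/(-500) - 6/360 = 9*(-1/500) - 6*1/360 = -9/500 - 1/60 = -13/375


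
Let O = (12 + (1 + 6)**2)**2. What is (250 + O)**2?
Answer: 15768841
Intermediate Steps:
O = 3721 (O = (12 + 7**2)**2 = (12 + 49)**2 = 61**2 = 3721)
(250 + O)**2 = (250 + 3721)**2 = 3971**2 = 15768841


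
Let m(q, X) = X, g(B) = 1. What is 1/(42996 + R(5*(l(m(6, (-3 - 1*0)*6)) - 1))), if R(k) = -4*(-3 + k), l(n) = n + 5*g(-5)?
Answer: 1/43288 ≈ 2.3101e-5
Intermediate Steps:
l(n) = 5 + n (l(n) = n + 5*1 = n + 5 = 5 + n)
R(k) = 12 - 4*k
1/(42996 + R(5*(l(m(6, (-3 - 1*0)*6)) - 1))) = 1/(42996 + (12 - 20*((5 + (-3 - 1*0)*6) - 1))) = 1/(42996 + (12 - 20*((5 + (-3 + 0)*6) - 1))) = 1/(42996 + (12 - 20*((5 - 3*6) - 1))) = 1/(42996 + (12 - 20*((5 - 18) - 1))) = 1/(42996 + (12 - 20*(-13 - 1))) = 1/(42996 + (12 - 20*(-14))) = 1/(42996 + (12 - 4*(-70))) = 1/(42996 + (12 + 280)) = 1/(42996 + 292) = 1/43288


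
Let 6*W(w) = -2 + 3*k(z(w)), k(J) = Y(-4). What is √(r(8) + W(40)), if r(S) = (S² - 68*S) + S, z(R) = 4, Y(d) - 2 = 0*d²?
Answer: I*√4242/3 ≈ 21.71*I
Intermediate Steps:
Y(d) = 2 (Y(d) = 2 + 0*d² = 2 + 0 = 2)
k(J) = 2
r(S) = S² - 67*S
W(w) = ⅔ (W(w) = (-2 + 3*2)/6 = (-2 + 6)/6 = (⅙)*4 = ⅔)
√(r(8) + W(40)) = √(8*(-67 + 8) + ⅔) = √(8*(-59) + ⅔) = √(-472 + ⅔) = √(-1414/3) = I*√4242/3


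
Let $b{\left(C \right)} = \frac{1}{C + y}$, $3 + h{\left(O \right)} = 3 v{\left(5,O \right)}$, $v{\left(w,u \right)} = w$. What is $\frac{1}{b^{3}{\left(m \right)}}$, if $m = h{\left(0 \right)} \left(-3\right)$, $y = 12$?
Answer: $-13824$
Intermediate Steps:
$h{\left(O \right)} = 12$ ($h{\left(O \right)} = -3 + 3 \cdot 5 = -3 + 15 = 12$)
$m = -36$ ($m = 12 \left(-3\right) = -36$)
$b{\left(C \right)} = \frac{1}{12 + C}$ ($b{\left(C \right)} = \frac{1}{C + 12} = \frac{1}{12 + C}$)
$\frac{1}{b^{3}{\left(m \right)}} = \frac{1}{\left(\frac{1}{12 - 36}\right)^{3}} = \frac{1}{\left(\frac{1}{-24}\right)^{3}} = \frac{1}{\left(- \frac{1}{24}\right)^{3}} = \frac{1}{- \frac{1}{13824}} = -13824$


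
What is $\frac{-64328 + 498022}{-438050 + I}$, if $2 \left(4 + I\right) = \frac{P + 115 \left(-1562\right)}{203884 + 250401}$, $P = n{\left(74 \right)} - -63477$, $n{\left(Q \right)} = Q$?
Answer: $- \frac{394041357580}{398002838859} \approx -0.99005$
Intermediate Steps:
$P = 63551$ ($P = 74 - -63477 = 74 + 63477 = 63551$)
$I = - \frac{3750359}{908570}$ ($I = -4 + \frac{\left(63551 + 115 \left(-1562\right)\right) \frac{1}{203884 + 250401}}{2} = -4 + \frac{\left(63551 - 179630\right) \frac{1}{454285}}{2} = -4 + \frac{\left(-116079\right) \frac{1}{454285}}{2} = -4 + \frac{1}{2} \left(- \frac{116079}{454285}\right) = -4 - \frac{116079}{908570} = - \frac{3750359}{908570} \approx -4.1278$)
$\frac{-64328 + 498022}{-438050 + I} = \frac{-64328 + 498022}{-438050 - \frac{3750359}{908570}} = \frac{433694}{- \frac{398002838859}{908570}} = 433694 \left(- \frac{908570}{398002838859}\right) = - \frac{394041357580}{398002838859}$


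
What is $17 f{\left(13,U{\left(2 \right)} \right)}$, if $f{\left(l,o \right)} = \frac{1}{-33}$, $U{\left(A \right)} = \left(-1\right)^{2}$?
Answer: $- \frac{17}{33} \approx -0.51515$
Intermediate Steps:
$U{\left(A \right)} = 1$
$f{\left(l,o \right)} = - \frac{1}{33}$
$17 f{\left(13,U{\left(2 \right)} \right)} = 17 \left(- \frac{1}{33}\right) = - \frac{17}{33}$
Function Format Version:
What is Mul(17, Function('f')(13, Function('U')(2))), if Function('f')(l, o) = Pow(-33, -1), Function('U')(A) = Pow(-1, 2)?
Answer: Rational(-17, 33) ≈ -0.51515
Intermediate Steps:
Function('U')(A) = 1
Function('f')(l, o) = Rational(-1, 33)
Mul(17, Function('f')(13, Function('U')(2))) = Mul(17, Rational(-1, 33)) = Rational(-17, 33)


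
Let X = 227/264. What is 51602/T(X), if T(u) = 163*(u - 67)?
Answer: -13622928/2846143 ≈ -4.7865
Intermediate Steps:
X = 227/264 (X = 227*(1/264) = 227/264 ≈ 0.85985)
T(u) = -10921 + 163*u (T(u) = 163*(-67 + u) = -10921 + 163*u)
51602/T(X) = 51602/(-10921 + 163*(227/264)) = 51602/(-10921 + 37001/264) = 51602/(-2846143/264) = 51602*(-264/2846143) = -13622928/2846143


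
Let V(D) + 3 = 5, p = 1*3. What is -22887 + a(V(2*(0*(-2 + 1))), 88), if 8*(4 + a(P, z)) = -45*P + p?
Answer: -183215/8 ≈ -22902.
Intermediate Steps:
p = 3
V(D) = 2 (V(D) = -3 + 5 = 2)
a(P, z) = -29/8 - 45*P/8 (a(P, z) = -4 + (-45*P + 3)/8 = -4 + (3 - 45*P)/8 = -4 + (3/8 - 45*P/8) = -29/8 - 45*P/8)
-22887 + a(V(2*(0*(-2 + 1))), 88) = -22887 + (-29/8 - 45/8*2) = -22887 + (-29/8 - 45/4) = -22887 - 119/8 = -183215/8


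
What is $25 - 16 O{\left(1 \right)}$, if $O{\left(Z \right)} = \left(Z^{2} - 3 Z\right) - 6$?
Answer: $153$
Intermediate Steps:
$O{\left(Z \right)} = -6 + Z^{2} - 3 Z$
$25 - 16 O{\left(1 \right)} = 25 - 16 \left(-6 + 1^{2} - 3\right) = 25 - 16 \left(-6 + 1 - 3\right) = 25 - -128 = 25 + 128 = 153$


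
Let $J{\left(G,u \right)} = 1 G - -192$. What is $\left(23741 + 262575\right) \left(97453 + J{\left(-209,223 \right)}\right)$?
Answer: $27897485776$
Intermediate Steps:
$J{\left(G,u \right)} = 192 + G$ ($J{\left(G,u \right)} = G + 192 = 192 + G$)
$\left(23741 + 262575\right) \left(97453 + J{\left(-209,223 \right)}\right) = \left(23741 + 262575\right) \left(97453 + \left(192 - 209\right)\right) = 286316 \left(97453 - 17\right) = 286316 \cdot 97436 = 27897485776$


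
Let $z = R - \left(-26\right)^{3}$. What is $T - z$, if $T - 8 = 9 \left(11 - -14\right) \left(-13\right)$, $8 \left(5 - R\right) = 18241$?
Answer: $- \frac{145743}{8} \approx -18218.0$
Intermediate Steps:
$R = - \frac{18201}{8}$ ($R = 5 - \frac{18241}{8} = - \frac{18201}{8} \approx -2275.1$)
$T = -2917$ ($T = 8 + 9 \left(11 - -14\right) \left(-13\right) = 8 + 9 \left(11 + 14\right) \left(-13\right) = 8 + 9 \cdot 25 \left(-13\right) = 8 + 225 \left(-13\right) = 8 - 2925 = -2917$)
$z = \frac{122407}{8}$ ($z = - \frac{18201}{8} - \left(-26\right)^{3} = - \frac{18201}{8} - -17576 = - \frac{18201}{8} + 17576 = \frac{122407}{8} \approx 15301.0$)
$T - z = -2917 - \frac{122407}{8} = - \frac{145743}{8}$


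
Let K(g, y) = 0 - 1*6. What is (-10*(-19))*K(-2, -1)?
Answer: -1140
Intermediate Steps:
K(g, y) = -6 (K(g, y) = 0 - 6 = -6)
(-10*(-19))*K(-2, -1) = -10*(-19)*(-6) = 190*(-6) = -1140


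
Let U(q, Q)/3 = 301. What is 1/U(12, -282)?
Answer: 1/903 ≈ 0.0011074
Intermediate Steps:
U(q, Q) = 903 (U(q, Q) = 3*301 = 903)
1/U(12, -282) = 1/903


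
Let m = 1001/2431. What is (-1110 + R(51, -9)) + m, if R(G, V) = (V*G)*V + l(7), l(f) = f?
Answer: 51483/17 ≈ 3028.4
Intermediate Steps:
m = 7/17 (m = 1001*(1/2431) = 7/17 ≈ 0.41176)
R(G, V) = 7 + G*V² (R(G, V) = (V*G)*V + 7 = (G*V)*V + 7 = G*V² + 7 = 7 + G*V²)
(-1110 + R(51, -9)) + m = (-1110 + (7 + 51*(-9)²)) + 7/17 = (-1110 + (7 + 51*81)) + 7/17 = (-1110 + (7 + 4131)) + 7/17 = (-1110 + 4138) + 7/17 = 3028 + 7/17 = 51483/17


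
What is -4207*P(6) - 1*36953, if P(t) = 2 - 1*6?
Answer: -20125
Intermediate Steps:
P(t) = -4 (P(t) = 2 - 6 = -4)
-4207*P(6) - 1*36953 = -4207*(-4) - 1*36953 = 16828 - 36953 = -20125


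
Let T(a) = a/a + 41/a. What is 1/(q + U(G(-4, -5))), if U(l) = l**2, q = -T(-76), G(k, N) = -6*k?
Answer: 76/43741 ≈ 0.0017375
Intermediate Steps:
T(a) = 1 + 41/a
q = -35/76 (q = -(41 - 76)/(-76) = -(-1)*(-35)/76 = -1*35/76 = -35/76 ≈ -0.46053)
1/(q + U(G(-4, -5))) = 1/(-35/76 + (-6*(-4))**2) = 1/(-35/76 + 24**2) = 1/(-35/76 + 576) = 1/(43741/76) = 76/43741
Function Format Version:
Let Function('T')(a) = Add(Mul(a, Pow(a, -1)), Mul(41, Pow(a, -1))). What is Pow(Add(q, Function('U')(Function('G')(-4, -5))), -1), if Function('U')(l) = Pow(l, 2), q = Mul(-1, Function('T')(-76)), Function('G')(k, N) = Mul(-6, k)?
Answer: Rational(76, 43741) ≈ 0.0017375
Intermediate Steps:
Function('T')(a) = Add(1, Mul(41, Pow(a, -1)))
q = Rational(-35, 76) (q = Mul(-1, Mul(Pow(-76, -1), Add(41, -76))) = Mul(-1, Mul(Rational(-1, 76), -35)) = Mul(-1, Rational(35, 76)) = Rational(-35, 76) ≈ -0.46053)
Pow(Add(q, Function('U')(Function('G')(-4, -5))), -1) = Pow(Add(Rational(-35, 76), Pow(Mul(-6, -4), 2)), -1) = Pow(Add(Rational(-35, 76), Pow(24, 2)), -1) = Pow(Add(Rational(-35, 76), 576), -1) = Pow(Rational(43741, 76), -1) = Rational(76, 43741)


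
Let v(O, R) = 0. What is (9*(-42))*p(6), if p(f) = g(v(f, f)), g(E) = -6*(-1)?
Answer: -2268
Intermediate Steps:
g(E) = 6 (g(E) = -1*(-6) = 6)
p(f) = 6
(9*(-42))*p(6) = (9*(-42))*6 = -378*6 = -2268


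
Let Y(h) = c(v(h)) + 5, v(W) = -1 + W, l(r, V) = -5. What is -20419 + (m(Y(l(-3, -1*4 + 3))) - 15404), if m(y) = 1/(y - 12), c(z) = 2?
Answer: -179116/5 ≈ -35823.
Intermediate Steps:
Y(h) = 7 (Y(h) = 2 + 5 = 7)
m(y) = 1/(-12 + y)
-20419 + (m(Y(l(-3, -1*4 + 3))) - 15404) = -20419 + (1/(-12 + 7) - 15404) = -20419 + (1/(-5) - 15404) = -20419 + (-1/5 - 15404) = -20419 - 77021/5 = -179116/5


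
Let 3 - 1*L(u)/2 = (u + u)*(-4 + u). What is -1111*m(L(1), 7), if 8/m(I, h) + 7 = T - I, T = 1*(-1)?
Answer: 4444/13 ≈ 341.85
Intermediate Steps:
L(u) = 6 - 4*u*(-4 + u) (L(u) = 6 - 2*(u + u)*(-4 + u) = 6 - 2*2*u*(-4 + u) = 6 - 4*u*(-4 + u))
T = -1
m(I, h) = 8/(-8 - I) (m(I, h) = 8/(-7 + (-1 - I)) = 8/(-8 - I))
-1111*m(L(1), 7) = -(-8888)/(8 + (6 - 4*1² + 16*1)) = -(-8888)/(8 + (6 - 4*1 + 16)) = -(-8888)/(8 + (6 - 4 + 16)) = -(-8888)/(8 + 18) = -(-8888)/26 = -1111*(-4/13) = 4444/13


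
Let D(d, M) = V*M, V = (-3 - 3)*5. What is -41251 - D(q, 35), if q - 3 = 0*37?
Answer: -40201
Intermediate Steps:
V = -30 (V = -6*5 = -30)
q = 3 (q = 3 + 0*37 = 3 + 0 = 3)
D(d, M) = -30*M
-41251 - D(q, 35) = -41251 - (-30)*35 = -41251 - 1*(-1050) = -41251 + 1050 = -40201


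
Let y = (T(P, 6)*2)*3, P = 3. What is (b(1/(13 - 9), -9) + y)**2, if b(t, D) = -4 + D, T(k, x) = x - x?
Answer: 169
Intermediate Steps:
T(k, x) = 0
y = 0 (y = (0*2)*3 = 0*3 = 0)
(b(1/(13 - 9), -9) + y)**2 = ((-4 - 9) + 0)**2 = (-13 + 0)**2 = (-13)**2 = 169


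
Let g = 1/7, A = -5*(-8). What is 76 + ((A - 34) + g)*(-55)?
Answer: -1833/7 ≈ -261.86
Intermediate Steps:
A = 40
g = ⅐ ≈ 0.14286
76 + ((A - 34) + g)*(-55) = 76 + ((40 - 34) + ⅐)*(-55) = 76 + (6 + ⅐)*(-55) = 76 + (43/7)*(-55) = 76 - 2365/7 = -1833/7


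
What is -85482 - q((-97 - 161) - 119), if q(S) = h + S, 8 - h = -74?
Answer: -85187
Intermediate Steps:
h = 82 (h = 8 - 1*(-74) = 8 + 74 = 82)
q(S) = 82 + S
-85482 - q((-97 - 161) - 119) = -85482 - (82 + ((-97 - 161) - 119)) = -85482 - (82 + (-258 - 119)) = -85482 - (82 - 377) = -85482 - 1*(-295) = -85482 + 295 = -85187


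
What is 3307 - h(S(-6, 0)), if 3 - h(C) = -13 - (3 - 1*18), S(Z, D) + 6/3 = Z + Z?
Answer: 3306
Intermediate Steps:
S(Z, D) = -2 + 2*Z (S(Z, D) = -2 + (Z + Z) = -2 + 2*Z)
h(C) = 1 (h(C) = 3 - (-13 - (3 - 1*18)) = 3 - (-13 - (3 - 18)) = 3 - (-13 - 1*(-15)) = 3 - (-13 + 15) = 3 - 1*2 = 3 - 2 = 1)
3307 - h(S(-6, 0)) = 3307 - 1*1 = 3307 - 1 = 3306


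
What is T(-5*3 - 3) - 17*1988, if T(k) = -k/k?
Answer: -33797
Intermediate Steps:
T(k) = -1 (T(k) = -1*1 = -1)
T(-5*3 - 3) - 17*1988 = -1 - 17*1988 = -1 - 33796 = -33797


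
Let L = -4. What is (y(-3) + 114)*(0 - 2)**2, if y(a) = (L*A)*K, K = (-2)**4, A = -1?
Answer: 712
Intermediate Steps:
K = 16
y(a) = 64 (y(a) = -4*(-1)*16 = 4*16 = 64)
(y(-3) + 114)*(0 - 2)**2 = (64 + 114)*(0 - 2)**2 = 178*(-2)**2 = 178*4 = 712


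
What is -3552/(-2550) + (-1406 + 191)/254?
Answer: -366007/107950 ≈ -3.3905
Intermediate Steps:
-3552/(-2550) + (-1406 + 191)/254 = -3552*(-1/2550) - 1215*1/254 = 592/425 - 1215/254 = -366007/107950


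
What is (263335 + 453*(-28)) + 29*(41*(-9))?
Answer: 239950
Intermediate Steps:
(263335 + 453*(-28)) + 29*(41*(-9)) = (263335 - 12684) + 29*(-369) = 250651 - 10701 = 239950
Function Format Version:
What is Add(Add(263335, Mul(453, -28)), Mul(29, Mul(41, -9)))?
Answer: 239950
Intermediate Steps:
Add(Add(263335, Mul(453, -28)), Mul(29, Mul(41, -9))) = Add(Add(263335, -12684), Mul(29, -369)) = Add(250651, -10701) = 239950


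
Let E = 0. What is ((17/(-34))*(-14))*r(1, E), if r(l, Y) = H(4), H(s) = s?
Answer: 28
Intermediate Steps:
r(l, Y) = 4
((17/(-34))*(-14))*r(1, E) = ((17/(-34))*(-14))*4 = ((17*(-1/34))*(-14))*4 = -½*(-14)*4 = 7*4 = 28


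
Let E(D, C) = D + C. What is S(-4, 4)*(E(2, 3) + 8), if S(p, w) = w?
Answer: 52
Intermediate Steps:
E(D, C) = C + D
S(-4, 4)*(E(2, 3) + 8) = 4*((3 + 2) + 8) = 4*(5 + 8) = 4*13 = 52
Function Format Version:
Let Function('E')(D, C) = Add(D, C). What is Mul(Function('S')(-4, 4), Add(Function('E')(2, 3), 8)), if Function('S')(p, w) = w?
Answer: 52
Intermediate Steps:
Function('E')(D, C) = Add(C, D)
Mul(Function('S')(-4, 4), Add(Function('E')(2, 3), 8)) = Mul(4, Add(Add(3, 2), 8)) = Mul(4, Add(5, 8)) = Mul(4, 13) = 52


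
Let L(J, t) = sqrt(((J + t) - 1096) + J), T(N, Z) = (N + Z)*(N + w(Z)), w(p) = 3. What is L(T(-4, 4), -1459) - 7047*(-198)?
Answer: 1395306 + I*sqrt(2555) ≈ 1.3953e+6 + 50.547*I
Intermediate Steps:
T(N, Z) = (3 + N)*(N + Z) (T(N, Z) = (N + Z)*(N + 3) = (N + Z)*(3 + N) = (3 + N)*(N + Z))
L(J, t) = sqrt(-1096 + t + 2*J) (L(J, t) = sqrt((-1096 + J + t) + J) = sqrt(-1096 + t + 2*J))
L(T(-4, 4), -1459) - 7047*(-198) = sqrt(-1096 - 1459 + 2*((-4)**2 + 3*(-4) + 3*4 - 4*4)) - 7047*(-198) = sqrt(-1096 - 1459 + 2*(16 - 12 + 12 - 16)) - 1*(-1395306) = sqrt(-1096 - 1459 + 2*0) + 1395306 = sqrt(-1096 - 1459 + 0) + 1395306 = sqrt(-2555) + 1395306 = I*sqrt(2555) + 1395306 = 1395306 + I*sqrt(2555)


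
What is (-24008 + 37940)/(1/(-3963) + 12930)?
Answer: 55212516/51241589 ≈ 1.0775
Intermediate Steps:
(-24008 + 37940)/(1/(-3963) + 12930) = 13932/(-1/3963 + 12930) = 13932/(51241589/3963) = 13932*(3963/51241589) = 55212516/51241589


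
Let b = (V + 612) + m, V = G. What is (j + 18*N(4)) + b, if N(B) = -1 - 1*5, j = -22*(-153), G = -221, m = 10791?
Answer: 14440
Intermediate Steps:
j = 3366
V = -221
N(B) = -6 (N(B) = -1 - 5 = -6)
b = 11182 (b = (-221 + 612) + 10791 = 391 + 10791 = 11182)
(j + 18*N(4)) + b = (3366 + 18*(-6)) + 11182 = (3366 - 108) + 11182 = 3258 + 11182 = 14440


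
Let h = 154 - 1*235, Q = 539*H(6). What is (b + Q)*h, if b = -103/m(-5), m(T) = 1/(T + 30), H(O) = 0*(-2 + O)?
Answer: 208575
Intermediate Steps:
H(O) = 0
Q = 0 (Q = 539*0 = 0)
m(T) = 1/(30 + T)
h = -81 (h = 154 - 235 = -81)
b = -2575 (b = -103/(1/(30 - 5)) = -103/(1/25) = -103/1/25 = -103*25 = -2575)
(b + Q)*h = (-2575 + 0)*(-81) = -2575*(-81) = 208575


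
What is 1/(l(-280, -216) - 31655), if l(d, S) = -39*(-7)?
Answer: -1/31382 ≈ -3.1865e-5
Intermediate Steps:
l(d, S) = 273
1/(l(-280, -216) - 31655) = 1/(273 - 31655) = 1/(-31382) = -1/31382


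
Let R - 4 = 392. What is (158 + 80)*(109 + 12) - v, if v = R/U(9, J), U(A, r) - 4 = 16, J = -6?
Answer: 143891/5 ≈ 28778.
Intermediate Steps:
U(A, r) = 20 (U(A, r) = 4 + 16 = 20)
R = 396 (R = 4 + 392 = 396)
v = 99/5 (v = 396/20 = 396*(1/20) = 99/5 ≈ 19.800)
(158 + 80)*(109 + 12) - v = (158 + 80)*(109 + 12) - 1*99/5 = 238*121 - 99/5 = 28798 - 99/5 = 143891/5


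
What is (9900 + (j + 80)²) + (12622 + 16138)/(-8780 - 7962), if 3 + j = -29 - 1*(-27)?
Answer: 129945395/8371 ≈ 15523.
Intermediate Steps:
j = -5 (j = -3 + (-29 - 1*(-27)) = -3 + (-29 + 27) = -3 - 2 = -5)
(9900 + (j + 80)²) + (12622 + 16138)/(-8780 - 7962) = (9900 + (-5 + 80)²) + (12622 + 16138)/(-8780 - 7962) = (9900 + 75²) + 28760/(-16742) = (9900 + 5625) + 28760*(-1/16742) = 15525 - 14380/8371 = 129945395/8371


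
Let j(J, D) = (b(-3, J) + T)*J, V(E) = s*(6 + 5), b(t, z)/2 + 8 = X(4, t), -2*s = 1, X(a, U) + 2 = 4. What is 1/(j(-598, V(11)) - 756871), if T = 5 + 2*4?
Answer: -1/757469 ≈ -1.3202e-6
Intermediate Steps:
X(a, U) = 2 (X(a, U) = -2 + 4 = 2)
s = -½ (s = -½*1 = -½ ≈ -0.50000)
b(t, z) = -12 (b(t, z) = -16 + 2*2 = -16 + 4 = -12)
T = 13 (T = 5 + 8 = 13)
V(E) = -11/2 (V(E) = -(6 + 5)/2 = -½*11 = -11/2)
j(J, D) = J (j(J, D) = (-12 + 13)*J = 1*J = J)
1/(j(-598, V(11)) - 756871) = 1/(-598 - 756871) = 1/(-757469) = -1/757469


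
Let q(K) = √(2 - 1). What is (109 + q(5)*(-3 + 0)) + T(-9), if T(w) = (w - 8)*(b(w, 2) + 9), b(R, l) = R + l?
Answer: 72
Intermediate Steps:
q(K) = 1 (q(K) = √1 = 1)
T(w) = (-8 + w)*(11 + w) (T(w) = (w - 8)*((w + 2) + 9) = (-8 + w)*((2 + w) + 9) = (-8 + w)*(11 + w))
(109 + q(5)*(-3 + 0)) + T(-9) = (109 + 1*(-3 + 0)) + (-88 - 9 - 9*(2 - 9)) = (109 + 1*(-3)) + (-88 - 9 - 9*(-7)) = (109 - 3) + (-88 - 9 + 63) = 106 - 34 = 72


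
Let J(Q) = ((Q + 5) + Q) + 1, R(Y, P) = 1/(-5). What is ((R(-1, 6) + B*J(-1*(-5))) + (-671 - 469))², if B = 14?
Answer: 20985561/25 ≈ 8.3942e+5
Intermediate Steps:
R(Y, P) = -⅕
J(Q) = 6 + 2*Q (J(Q) = ((5 + Q) + Q) + 1 = (5 + 2*Q) + 1 = 6 + 2*Q)
((R(-1, 6) + B*J(-1*(-5))) + (-671 - 469))² = ((-⅕ + 14*(6 + 2*(-1*(-5)))) + (-671 - 469))² = ((-⅕ + 14*(6 + 2*5)) - 1140)² = ((-⅕ + 14*(6 + 10)) - 1140)² = ((-⅕ + 14*16) - 1140)² = ((-⅕ + 224) - 1140)² = (1119/5 - 1140)² = (-4581/5)² = 20985561/25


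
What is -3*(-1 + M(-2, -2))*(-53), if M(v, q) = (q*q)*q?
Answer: -1431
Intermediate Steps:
M(v, q) = q**3 (M(v, q) = q**2*q = q**3)
-3*(-1 + M(-2, -2))*(-53) = -3*(-1 + (-2)**3)*(-53) = -3*(-1 - 8)*(-53) = -3*(-9)*(-53) = 27*(-53) = -1431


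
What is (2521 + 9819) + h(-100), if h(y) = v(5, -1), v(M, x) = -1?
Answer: 12339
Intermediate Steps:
h(y) = -1
(2521 + 9819) + h(-100) = (2521 + 9819) - 1 = 12340 - 1 = 12339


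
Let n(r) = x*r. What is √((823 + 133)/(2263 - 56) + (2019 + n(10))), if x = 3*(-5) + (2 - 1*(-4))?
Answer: √9397977613/2207 ≈ 43.925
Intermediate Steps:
x = -9 (x = -15 + (2 + 4) = -15 + 6 = -9)
n(r) = -9*r
√((823 + 133)/(2263 - 56) + (2019 + n(10))) = √((823 + 133)/(2263 - 56) + (2019 - 9*10)) = √(956/2207 + (2019 - 90)) = √(956*(1/2207) + 1929) = √(956/2207 + 1929) = √(4258259/2207) = √9397977613/2207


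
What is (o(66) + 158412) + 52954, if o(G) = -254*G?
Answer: 194602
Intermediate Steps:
(o(66) + 158412) + 52954 = (-254*66 + 158412) + 52954 = (-16764 + 158412) + 52954 = 141648 + 52954 = 194602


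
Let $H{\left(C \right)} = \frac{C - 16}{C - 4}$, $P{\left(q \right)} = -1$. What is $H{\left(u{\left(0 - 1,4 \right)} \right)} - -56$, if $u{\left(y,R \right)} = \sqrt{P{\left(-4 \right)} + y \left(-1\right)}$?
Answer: $60$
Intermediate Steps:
$u{\left(y,R \right)} = \sqrt{-1 - y}$ ($u{\left(y,R \right)} = \sqrt{-1 + y \left(-1\right)} = \sqrt{-1 - y}$)
$H{\left(C \right)} = \frac{-16 + C}{-4 + C}$
$H{\left(u{\left(0 - 1,4 \right)} \right)} - -56 = \frac{-16 + \sqrt{-1 - \left(0 - 1\right)}}{-4 + \sqrt{-1 - \left(0 - 1\right)}} - -56 = \frac{-16 + \sqrt{-1 - \left(0 + \left(-2 + 1\right)\right)}}{-4 + \sqrt{-1 - \left(0 + \left(-2 + 1\right)\right)}} + 56 = \frac{-16 + \sqrt{-1 - \left(0 - 1\right)}}{-4 + \sqrt{-1 - \left(0 - 1\right)}} + 56 = \frac{-16 + \sqrt{-1 - -1}}{-4 + \sqrt{-1 - -1}} + 56 = \frac{-16 + \sqrt{-1 + 1}}{-4 + \sqrt{-1 + 1}} + 56 = \frac{-16 + \sqrt{0}}{-4 + \sqrt{0}} + 56 = \frac{-16 + 0}{-4 + 0} + 56 = \frac{1}{-4} \left(-16\right) + 56 = \left(- \frac{1}{4}\right) \left(-16\right) + 56 = 4 + 56 = 60$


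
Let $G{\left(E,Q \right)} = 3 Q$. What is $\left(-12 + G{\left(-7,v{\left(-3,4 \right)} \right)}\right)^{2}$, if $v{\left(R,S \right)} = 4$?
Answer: $0$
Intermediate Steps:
$\left(-12 + G{\left(-7,v{\left(-3,4 \right)} \right)}\right)^{2} = \left(-12 + 3 \cdot 4\right)^{2} = \left(-12 + 12\right)^{2} = 0^{2} = 0$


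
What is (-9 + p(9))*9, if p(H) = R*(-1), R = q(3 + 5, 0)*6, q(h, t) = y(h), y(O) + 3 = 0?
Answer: 81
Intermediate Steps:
y(O) = -3 (y(O) = -3 + 0 = -3)
q(h, t) = -3
R = -18 (R = -3*6 = -18)
p(H) = 18 (p(H) = -18*(-1) = 18)
(-9 + p(9))*9 = (-9 + 18)*9 = 9*9 = 81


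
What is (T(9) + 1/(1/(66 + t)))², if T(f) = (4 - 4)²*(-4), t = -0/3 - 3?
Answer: 3969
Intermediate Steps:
t = -3 (t = -0/3 - 3 = -4*0 - 3 = 0 - 3 = -3)
T(f) = 0 (T(f) = 0²*(-4) = 0*(-4) = 0)
(T(9) + 1/(1/(66 + t)))² = (0 + 1/(1/(66 - 3)))² = (0 + 1/(1/63))² = (0 + 63)² = 63² = 3969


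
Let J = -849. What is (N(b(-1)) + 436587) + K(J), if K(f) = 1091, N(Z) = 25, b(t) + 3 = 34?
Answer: 437703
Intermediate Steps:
b(t) = 31 (b(t) = -3 + 34 = 31)
(N(b(-1)) + 436587) + K(J) = (25 + 436587) + 1091 = 436612 + 1091 = 437703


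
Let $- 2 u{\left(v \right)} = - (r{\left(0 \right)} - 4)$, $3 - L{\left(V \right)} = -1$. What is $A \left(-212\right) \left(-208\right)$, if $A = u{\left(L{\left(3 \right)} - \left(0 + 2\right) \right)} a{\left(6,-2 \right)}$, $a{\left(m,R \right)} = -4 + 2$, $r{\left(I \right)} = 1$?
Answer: $132288$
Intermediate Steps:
$a{\left(m,R \right)} = -2$
$L{\left(V \right)} = 4$ ($L{\left(V \right)} = 3 - -1 = 3 + 1 = 4$)
$u{\left(v \right)} = - \frac{3}{2}$ ($u{\left(v \right)} = - \frac{\left(-1\right) \left(1 - 4\right)}{2} = - \frac{\left(-1\right) \left(-3\right)}{2} = \left(- \frac{1}{2}\right) 3 = - \frac{3}{2}$)
$A = 3$ ($A = \left(- \frac{3}{2}\right) \left(-2\right) = 3$)
$A \left(-212\right) \left(-208\right) = 3 \left(-212\right) \left(-208\right) = \left(-636\right) \left(-208\right) = 132288$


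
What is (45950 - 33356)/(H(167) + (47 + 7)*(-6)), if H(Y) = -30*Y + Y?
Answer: -12594/5167 ≈ -2.4374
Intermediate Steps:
H(Y) = -29*Y
(45950 - 33356)/(H(167) + (47 + 7)*(-6)) = (45950 - 33356)/(-29*167 + (47 + 7)*(-6)) = 12594/(-4843 + 54*(-6)) = 12594/(-4843 - 324) = 12594/(-5167) = 12594*(-1/5167) = -12594/5167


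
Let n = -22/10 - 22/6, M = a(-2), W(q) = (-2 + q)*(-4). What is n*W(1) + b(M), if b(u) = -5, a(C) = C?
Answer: -427/15 ≈ -28.467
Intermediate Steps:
W(q) = 8 - 4*q
M = -2
n = -88/15 (n = -22*⅒ - 22*⅙ = -11/5 - 11/3 = -88/15 ≈ -5.8667)
n*W(1) + b(M) = -88*(8 - 4*1)/15 - 5 = -88*(8 - 4)/15 - 5 = -88/15*4 - 5 = -352/15 - 5 = -427/15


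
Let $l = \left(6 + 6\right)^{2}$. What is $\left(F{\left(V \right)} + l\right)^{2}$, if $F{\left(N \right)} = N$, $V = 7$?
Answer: $22801$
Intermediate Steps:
$l = 144$ ($l = 12^{2} = 144$)
$\left(F{\left(V \right)} + l\right)^{2} = \left(7 + 144\right)^{2} = 151^{2} = 22801$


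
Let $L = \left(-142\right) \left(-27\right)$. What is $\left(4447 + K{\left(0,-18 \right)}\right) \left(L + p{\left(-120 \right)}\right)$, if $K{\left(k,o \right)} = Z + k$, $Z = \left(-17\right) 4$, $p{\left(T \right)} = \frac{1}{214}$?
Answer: $\frac{3592868783}{214} \approx 1.6789 \cdot 10^{7}$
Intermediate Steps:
$L = 3834$
$p{\left(T \right)} = \frac{1}{214}$
$Z = -68$
$K{\left(k,o \right)} = -68 + k$
$\left(4447 + K{\left(0,-18 \right)}\right) \left(L + p{\left(-120 \right)}\right) = \left(4447 + \left(-68 + 0\right)\right) \left(3834 + \frac{1}{214}\right) = \left(4447 - 68\right) \frac{820477}{214} = 4379 \cdot \frac{820477}{214} = \frac{3592868783}{214}$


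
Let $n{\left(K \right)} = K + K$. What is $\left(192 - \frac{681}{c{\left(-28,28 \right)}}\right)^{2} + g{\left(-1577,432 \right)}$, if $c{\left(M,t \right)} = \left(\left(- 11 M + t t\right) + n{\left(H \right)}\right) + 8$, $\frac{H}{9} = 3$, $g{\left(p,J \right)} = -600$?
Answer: $\frac{47992037169}{1331716} \approx 36038.0$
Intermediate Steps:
$H = 27$ ($H = 9 \cdot 3 = 27$)
$n{\left(K \right)} = 2 K$
$c{\left(M,t \right)} = 62 + t^{2} - 11 M$ ($c{\left(M,t \right)} = \left(\left(- 11 M + t t\right) + 2 \cdot 27\right) + 8 = \left(\left(- 11 M + t^{2}\right) + 54\right) + 8 = \left(\left(t^{2} - 11 M\right) + 54\right) + 8 = \left(54 + t^{2} - 11 M\right) + 8 = 62 + t^{2} - 11 M$)
$\left(192 - \frac{681}{c{\left(-28,28 \right)}}\right)^{2} + g{\left(-1577,432 \right)} = \left(192 - \frac{681}{62 + 28^{2} - -308}\right)^{2} - 600 = \left(192 - \frac{681}{62 + 784 + 308}\right)^{2} - 600 = \left(192 - \frac{681}{1154}\right)^{2} - 600 = \left(\frac{220887}{1154}\right)^{2} - 600 = \frac{48791066769}{1331716} - 600 = \frac{47992037169}{1331716}$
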